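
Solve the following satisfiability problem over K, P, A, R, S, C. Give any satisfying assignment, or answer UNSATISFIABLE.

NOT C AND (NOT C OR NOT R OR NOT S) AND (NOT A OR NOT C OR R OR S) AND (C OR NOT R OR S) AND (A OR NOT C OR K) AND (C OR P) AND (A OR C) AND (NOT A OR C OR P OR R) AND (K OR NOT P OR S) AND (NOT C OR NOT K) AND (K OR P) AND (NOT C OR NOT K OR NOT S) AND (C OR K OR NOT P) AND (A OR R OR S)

K=T; P=T; A=T; R=T; S=T; C=F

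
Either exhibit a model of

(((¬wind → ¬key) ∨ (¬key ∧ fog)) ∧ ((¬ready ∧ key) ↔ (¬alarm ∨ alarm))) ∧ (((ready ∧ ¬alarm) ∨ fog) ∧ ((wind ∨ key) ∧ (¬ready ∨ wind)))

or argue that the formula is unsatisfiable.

ready = False, wind = True, key = True, fog = True, alarm = False

  ((¬wind → ¬key) ∨ (¬key ∧ fog)) ∧ ((¬ready ∧ key) ↔ (¬alarm ∨ alarm)) = True
    (¬wind → ¬key) ∨ (¬key ∧ fog) = True
      ¬wind → ¬key = True
        ¬wind = False
        ¬key = False
      ¬key ∧ fog = False
        ¬key = False
    (¬ready ∧ key) ↔ (¬alarm ∨ alarm) = True
      ¬ready ∧ key = True
        ¬ready = True
      ¬alarm ∨ alarm = True
        ¬alarm = True
  ((ready ∧ ¬alarm) ∨ fog) ∧ ((wind ∨ key) ∧ (¬ready ∨ wind)) = True
    (ready ∧ ¬alarm) ∨ fog = True
      ready ∧ ¬alarm = False
        ¬alarm = True
    (wind ∨ key) ∧ (¬ready ∨ wind) = True
      wind ∨ key = True
      ¬ready ∨ wind = True
        ¬ready = True
Both conjuncts True, so the formula holds.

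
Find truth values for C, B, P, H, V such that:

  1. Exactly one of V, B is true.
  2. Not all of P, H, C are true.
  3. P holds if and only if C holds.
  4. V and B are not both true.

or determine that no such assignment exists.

C = False; B = True; P = False; H = False; V = False

  (1) {V, B}: 1 true — exactly one ✓
  (2) {P, H, C}: 0/3 true — not all ✓
  (3) P=F, C=F — same ✓
  (4) V=F, B=T — not both ✓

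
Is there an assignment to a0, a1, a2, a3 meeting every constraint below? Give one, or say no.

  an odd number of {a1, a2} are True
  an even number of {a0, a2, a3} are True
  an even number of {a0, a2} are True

a0: False, a1: True, a2: False, a3: False

{a1, a2}: 1 true → odd ✓
{a0, a2, a3}: 0 true → even ✓
{a0, a2}: 0 true → even ✓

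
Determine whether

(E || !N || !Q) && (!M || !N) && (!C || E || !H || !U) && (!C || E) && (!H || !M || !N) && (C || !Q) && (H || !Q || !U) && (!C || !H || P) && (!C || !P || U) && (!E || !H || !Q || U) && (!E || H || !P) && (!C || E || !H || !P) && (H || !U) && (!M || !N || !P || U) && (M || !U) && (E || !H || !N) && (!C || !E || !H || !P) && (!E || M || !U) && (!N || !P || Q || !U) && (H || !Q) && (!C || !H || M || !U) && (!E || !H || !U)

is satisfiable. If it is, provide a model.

Set H = False.
  then (H || !U) forces U = False.
  then (H || !Q) forces Q = False.
Set N = False.
Set E = False.
  then (!C || E) forces C = False.
Set P = True.
Set M = True.
All clauses satisfied.

H = False, U = False, N = False, Q = False, E = False, C = False, P = True, M = True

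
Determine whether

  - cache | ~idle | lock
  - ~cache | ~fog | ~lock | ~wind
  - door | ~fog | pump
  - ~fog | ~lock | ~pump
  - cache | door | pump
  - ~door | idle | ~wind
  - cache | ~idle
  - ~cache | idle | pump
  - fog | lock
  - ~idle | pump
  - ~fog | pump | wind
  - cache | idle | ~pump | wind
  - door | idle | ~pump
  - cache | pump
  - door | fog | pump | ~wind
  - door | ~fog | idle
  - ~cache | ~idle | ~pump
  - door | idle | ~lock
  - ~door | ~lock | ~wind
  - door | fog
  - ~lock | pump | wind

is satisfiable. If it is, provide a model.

door: True; fog: False; idle: False; cache: True; pump: True; lock: True; wind: False

Set door = True.
Set fog = False.
  then (fog | lock) forces lock = True.
  then (~door | ~lock | ~wind) forces wind = False.
  then (~lock | pump | wind) forces pump = True.
Try idle = True:
  (cache | ~idle) forces cache = True.
  clause (~cache | ~idle | ~pump) is falsified — backtrack.
So idle = False.
  then (cache | idle | ~pump | wind) forces cache = True.
All clauses satisfied.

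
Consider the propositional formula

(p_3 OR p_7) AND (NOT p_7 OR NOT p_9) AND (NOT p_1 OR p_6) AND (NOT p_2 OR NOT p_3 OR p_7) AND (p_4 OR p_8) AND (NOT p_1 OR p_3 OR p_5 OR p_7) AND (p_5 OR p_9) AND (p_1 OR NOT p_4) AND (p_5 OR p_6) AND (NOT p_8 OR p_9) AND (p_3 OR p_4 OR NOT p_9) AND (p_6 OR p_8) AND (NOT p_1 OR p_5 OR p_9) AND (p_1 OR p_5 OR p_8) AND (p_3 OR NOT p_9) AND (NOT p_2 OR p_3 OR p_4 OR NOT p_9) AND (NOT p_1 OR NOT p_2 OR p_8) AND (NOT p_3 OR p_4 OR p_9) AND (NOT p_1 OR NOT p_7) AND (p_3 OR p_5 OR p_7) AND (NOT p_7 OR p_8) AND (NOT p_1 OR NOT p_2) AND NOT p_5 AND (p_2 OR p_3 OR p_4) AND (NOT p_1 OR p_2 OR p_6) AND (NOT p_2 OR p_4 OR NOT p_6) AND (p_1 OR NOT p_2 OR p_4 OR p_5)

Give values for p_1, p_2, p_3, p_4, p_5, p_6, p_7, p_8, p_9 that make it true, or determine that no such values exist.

Unit clause (NOT p_5) forces p_5 = False.
In (p_5 OR p_9) only p_9 is left, so p_9 = True.
In (p_5 OR p_6) only p_6 is left, so p_6 = True.
In (p_3 OR NOT p_9) only p_3 is left, so p_3 = True.
In (NOT p_7 OR NOT p_9) only NOT p_7 is left, so p_7 = False.
In (NOT p_2 OR NOT p_3 OR p_7) only NOT p_2 is left, so p_2 = False.
Set p_1 = True.
Set p_4 = True.
Set p_8 = True.
All clauses satisfied.

p_1=T, p_2=F, p_3=T, p_4=T, p_5=F, p_6=T, p_7=F, p_8=T, p_9=T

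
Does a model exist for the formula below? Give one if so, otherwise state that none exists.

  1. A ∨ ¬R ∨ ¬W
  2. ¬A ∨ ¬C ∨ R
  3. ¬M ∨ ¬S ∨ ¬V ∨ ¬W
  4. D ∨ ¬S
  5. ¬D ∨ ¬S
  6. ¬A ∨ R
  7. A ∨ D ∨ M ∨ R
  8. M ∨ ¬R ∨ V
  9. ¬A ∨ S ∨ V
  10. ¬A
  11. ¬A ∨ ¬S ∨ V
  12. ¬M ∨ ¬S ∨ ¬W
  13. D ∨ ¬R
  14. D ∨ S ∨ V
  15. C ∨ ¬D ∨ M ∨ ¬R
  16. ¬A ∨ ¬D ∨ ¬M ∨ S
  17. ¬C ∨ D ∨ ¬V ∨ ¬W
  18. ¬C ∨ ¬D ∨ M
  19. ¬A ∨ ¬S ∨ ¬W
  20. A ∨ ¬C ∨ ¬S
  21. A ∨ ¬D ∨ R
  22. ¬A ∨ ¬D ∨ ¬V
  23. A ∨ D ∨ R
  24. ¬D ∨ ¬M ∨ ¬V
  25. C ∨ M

Unit clause (¬A) forces A = False.
Try M = False:
  (C ∨ M) forces C = True.
  (¬C ∨ ¬D ∨ M) forces D = False.
  (D ∨ ¬S) forces S = False.
  (A ∨ D ∨ M ∨ R) forces R = True.
  clause (D ∨ ¬R) is falsified — backtrack.
So M = True.
Set D = True.
  then (¬D ∨ ¬S) forces S = False.
  then (A ∨ ¬D ∨ R) forces R = True.
  then (¬D ∨ ¬M ∨ ¬V) forces V = False.
  then (A ∨ ¬R ∨ ¬W) forces W = False.
Set C = True.
All clauses satisfied.

M=T, D=T, V=F, S=F, R=T, W=F, C=T, A=F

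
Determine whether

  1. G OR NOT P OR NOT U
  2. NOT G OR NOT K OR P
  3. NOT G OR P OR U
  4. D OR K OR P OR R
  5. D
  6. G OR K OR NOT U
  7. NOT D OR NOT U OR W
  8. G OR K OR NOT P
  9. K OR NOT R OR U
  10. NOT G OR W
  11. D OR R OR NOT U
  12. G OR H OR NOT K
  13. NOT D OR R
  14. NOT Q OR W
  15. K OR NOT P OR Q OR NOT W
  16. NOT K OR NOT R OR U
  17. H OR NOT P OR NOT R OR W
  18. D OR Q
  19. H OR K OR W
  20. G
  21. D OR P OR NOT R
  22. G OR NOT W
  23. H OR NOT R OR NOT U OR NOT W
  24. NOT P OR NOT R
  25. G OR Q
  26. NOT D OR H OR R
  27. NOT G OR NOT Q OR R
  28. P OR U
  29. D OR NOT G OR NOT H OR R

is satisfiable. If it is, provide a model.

H = True, G = True, D = True, W = True, U = True, P = False, Q = False, K = False, R = True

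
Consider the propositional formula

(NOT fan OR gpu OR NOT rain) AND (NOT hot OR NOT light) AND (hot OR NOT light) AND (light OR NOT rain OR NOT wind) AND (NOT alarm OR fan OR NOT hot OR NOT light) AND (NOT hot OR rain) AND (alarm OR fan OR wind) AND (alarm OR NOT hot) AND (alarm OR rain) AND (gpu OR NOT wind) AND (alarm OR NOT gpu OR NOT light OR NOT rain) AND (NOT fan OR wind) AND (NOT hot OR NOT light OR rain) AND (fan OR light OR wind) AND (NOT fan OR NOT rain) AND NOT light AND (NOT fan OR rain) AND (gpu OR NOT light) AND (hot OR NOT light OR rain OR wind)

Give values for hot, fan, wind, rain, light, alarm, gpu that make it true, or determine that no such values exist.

hot = False, fan = False, wind = True, rain = False, light = False, alarm = True, gpu = True

Unit clause (NOT light) forces light = False.
Try hot = True:
  (NOT hot OR rain) forces rain = True.
  (light OR NOT rain OR NOT wind) forces wind = False.
  (alarm OR NOT hot) forces alarm = True.
  (NOT fan OR wind) forces fan = False.
  clause (fan OR light OR wind) is falsified — backtrack.
So hot = False.
Set fan = False.
  then (fan OR light OR wind) forces wind = True.
  then (light OR NOT rain OR NOT wind) forces rain = False.
  then (alarm OR rain) forces alarm = True.
  then (gpu OR NOT wind) forces gpu = True.
All clauses satisfied.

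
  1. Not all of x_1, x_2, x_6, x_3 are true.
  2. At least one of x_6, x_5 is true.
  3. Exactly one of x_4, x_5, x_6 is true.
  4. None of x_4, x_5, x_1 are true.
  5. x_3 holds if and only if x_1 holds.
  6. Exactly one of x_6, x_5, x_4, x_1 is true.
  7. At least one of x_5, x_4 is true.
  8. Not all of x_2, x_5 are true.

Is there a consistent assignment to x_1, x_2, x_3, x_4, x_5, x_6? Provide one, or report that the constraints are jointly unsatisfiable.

UNSATISFIABLE

Case x_4 = True:
  Constraint (4) is violated (x_4=T) — contradiction.
Case x_4 = False:
  (4) forces x_5 = False.
  Constraint (7) is violated (x_5=F, x_4=F) — contradiction.
Both cases fail — unsatisfiable.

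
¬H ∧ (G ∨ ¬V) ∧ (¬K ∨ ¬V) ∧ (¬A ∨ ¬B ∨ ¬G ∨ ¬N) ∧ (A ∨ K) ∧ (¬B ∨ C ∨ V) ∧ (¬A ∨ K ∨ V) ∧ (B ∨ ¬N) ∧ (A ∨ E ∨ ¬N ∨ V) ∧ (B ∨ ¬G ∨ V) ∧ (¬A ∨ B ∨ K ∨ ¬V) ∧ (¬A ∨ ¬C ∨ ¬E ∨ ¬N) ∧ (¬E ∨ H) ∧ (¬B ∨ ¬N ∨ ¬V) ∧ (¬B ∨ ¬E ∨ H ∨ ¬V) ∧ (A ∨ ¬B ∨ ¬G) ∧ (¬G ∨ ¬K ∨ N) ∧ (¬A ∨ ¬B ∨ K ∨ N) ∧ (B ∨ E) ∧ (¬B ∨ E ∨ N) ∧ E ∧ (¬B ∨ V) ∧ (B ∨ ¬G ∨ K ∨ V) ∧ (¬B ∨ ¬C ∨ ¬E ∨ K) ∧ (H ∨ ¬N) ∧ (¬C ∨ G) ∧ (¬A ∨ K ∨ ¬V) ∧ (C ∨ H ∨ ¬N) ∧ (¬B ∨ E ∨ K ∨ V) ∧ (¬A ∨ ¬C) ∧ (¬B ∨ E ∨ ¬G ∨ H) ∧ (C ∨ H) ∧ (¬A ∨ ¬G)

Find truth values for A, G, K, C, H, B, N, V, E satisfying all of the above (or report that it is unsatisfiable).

The formula is unsatisfiable.

Case H = True:
  Clause (¬H) is falsified — contradiction.
Case H = False:
  (¬E ∨ H) forces E = False.
  Clause (E) is falsified — contradiction.
Both cases fail, so the formula is unsatisfiable.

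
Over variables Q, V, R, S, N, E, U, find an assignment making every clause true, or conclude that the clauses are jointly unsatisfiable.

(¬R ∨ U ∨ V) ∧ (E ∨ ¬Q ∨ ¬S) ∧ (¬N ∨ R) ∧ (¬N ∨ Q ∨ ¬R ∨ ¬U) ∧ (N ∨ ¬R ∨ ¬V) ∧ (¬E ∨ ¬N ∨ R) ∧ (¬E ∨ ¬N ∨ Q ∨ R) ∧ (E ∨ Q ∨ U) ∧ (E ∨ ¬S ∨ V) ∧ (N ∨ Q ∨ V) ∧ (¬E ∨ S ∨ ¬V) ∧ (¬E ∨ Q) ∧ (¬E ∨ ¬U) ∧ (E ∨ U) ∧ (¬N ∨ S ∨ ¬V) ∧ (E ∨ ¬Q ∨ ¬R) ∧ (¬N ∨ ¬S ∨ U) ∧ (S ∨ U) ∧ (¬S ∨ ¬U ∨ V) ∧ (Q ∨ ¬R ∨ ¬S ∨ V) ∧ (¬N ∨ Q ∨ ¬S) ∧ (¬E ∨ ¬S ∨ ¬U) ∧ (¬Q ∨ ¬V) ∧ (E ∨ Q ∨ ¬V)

Set Q = True.
  then (¬Q ∨ ¬V) forces V = False.
Try R = True:
  (¬R ∨ U ∨ V) forces U = True.
  (¬E ∨ ¬U) forces E = False.
  clause (E ∨ ¬Q ∨ ¬R) is falsified — backtrack.
So R = False.
  then (¬N ∨ R) forces N = False.
Set S = False.
  then (S ∨ U) forces U = True.
  then (¬E ∨ ¬U) forces E = False.
All clauses satisfied.

Q = True; V = False; R = False; S = False; N = False; E = False; U = True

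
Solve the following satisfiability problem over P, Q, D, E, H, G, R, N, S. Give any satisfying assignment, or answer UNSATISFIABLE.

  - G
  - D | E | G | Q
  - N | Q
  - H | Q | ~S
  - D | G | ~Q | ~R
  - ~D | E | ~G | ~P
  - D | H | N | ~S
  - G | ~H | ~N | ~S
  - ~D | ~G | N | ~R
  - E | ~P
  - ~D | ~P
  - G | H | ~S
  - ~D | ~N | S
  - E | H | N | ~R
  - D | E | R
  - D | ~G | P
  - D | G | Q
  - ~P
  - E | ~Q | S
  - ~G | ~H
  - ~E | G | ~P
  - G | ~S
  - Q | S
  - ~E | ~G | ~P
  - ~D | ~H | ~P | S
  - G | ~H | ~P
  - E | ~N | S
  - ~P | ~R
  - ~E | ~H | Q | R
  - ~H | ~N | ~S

P: False; Q: True; D: True; E: True; H: False; G: True; R: False; N: True; S: True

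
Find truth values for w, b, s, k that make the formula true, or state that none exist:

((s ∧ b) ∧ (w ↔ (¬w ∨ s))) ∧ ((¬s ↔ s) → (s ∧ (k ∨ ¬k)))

w = True, b = True, s = True, k = True

  (s ∧ b) ∧ (w ↔ (¬w ∨ s)) = True
    s ∧ b = True
    w ↔ (¬w ∨ s) = True
      ¬w ∨ s = True
        ¬w = False
  (¬s ↔ s) → (s ∧ (k ∨ ¬k)) = True
    ¬s ↔ s = False
      ¬s = False
    s ∧ (k ∨ ¬k) = True
      k ∨ ¬k = True
        ¬k = False
Both conjuncts True, so the formula holds.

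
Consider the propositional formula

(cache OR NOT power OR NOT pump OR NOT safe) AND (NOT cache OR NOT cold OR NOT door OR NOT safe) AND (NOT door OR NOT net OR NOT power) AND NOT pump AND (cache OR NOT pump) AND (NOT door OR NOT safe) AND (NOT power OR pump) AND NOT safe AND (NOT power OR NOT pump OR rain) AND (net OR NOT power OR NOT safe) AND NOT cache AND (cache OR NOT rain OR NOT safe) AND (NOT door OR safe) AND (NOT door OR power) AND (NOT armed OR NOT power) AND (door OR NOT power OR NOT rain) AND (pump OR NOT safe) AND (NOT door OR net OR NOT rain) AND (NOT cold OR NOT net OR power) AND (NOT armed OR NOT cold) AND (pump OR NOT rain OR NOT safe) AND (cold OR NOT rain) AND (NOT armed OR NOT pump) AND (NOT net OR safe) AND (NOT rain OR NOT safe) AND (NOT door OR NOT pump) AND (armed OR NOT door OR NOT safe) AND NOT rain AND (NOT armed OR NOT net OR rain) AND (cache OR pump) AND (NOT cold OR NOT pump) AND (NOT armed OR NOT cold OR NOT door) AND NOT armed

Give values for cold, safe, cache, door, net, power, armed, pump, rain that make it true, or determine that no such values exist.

Case cache = True:
  Clause (NOT cache) is falsified — contradiction.
Case cache = False:
  (NOT pump) forces pump = False.
  Clause (cache OR pump) is falsified — contradiction.
Both cases fail, so the formula is unsatisfiable.

UNSATISFIABLE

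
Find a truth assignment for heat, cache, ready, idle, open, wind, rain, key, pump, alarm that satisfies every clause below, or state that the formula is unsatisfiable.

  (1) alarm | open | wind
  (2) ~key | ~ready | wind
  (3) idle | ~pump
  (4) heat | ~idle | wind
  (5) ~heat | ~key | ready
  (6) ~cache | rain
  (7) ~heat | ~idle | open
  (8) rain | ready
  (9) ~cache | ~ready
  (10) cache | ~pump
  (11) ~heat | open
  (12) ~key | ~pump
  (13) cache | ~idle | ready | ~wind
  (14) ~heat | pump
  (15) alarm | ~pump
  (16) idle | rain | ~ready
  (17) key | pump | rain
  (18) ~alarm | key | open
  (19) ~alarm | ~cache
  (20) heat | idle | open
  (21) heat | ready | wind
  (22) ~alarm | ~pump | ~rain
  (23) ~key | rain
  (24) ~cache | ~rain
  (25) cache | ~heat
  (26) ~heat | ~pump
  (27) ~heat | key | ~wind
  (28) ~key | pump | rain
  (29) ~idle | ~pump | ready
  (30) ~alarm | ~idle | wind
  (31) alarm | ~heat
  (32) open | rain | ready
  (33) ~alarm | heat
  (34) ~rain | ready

heat = False, cache = False, ready = True, idle = True, open = False, wind = True, rain = True, key = True, pump = False, alarm = False

Try heat = True:
  (~heat | open) forces open = True.
  (~heat | pump) forces pump = True.
  clause (~heat | ~pump) is falsified — backtrack.
So heat = False.
  then (~alarm | heat) forces alarm = False.
  then (alarm | ~pump) forces pump = False.
Set cache = False.
Set ready = True.
Set idle = True.
  then (heat | ~idle | wind) forces wind = True.
Set open = False.
Set rain = True.
Set key = True.
All clauses satisfied.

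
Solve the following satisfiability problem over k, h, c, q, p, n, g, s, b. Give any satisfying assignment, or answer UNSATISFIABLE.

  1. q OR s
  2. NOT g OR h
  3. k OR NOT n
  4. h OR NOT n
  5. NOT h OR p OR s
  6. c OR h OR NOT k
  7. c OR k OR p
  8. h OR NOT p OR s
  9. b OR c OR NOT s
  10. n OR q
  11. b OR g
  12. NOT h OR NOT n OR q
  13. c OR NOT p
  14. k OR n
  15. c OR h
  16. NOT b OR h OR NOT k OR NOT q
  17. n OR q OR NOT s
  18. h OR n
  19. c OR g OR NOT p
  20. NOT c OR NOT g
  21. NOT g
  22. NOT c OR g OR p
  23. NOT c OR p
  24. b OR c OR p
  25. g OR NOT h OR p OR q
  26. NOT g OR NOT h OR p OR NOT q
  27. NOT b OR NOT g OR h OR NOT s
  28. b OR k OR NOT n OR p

k=T; h=T; c=T; q=T; p=T; n=F; g=F; s=F; b=T

Unit clause (NOT g) forces g = False.
In (b OR g) only b is left, so b = True.
Try k = False:
  (k OR NOT n) forces n = False.
  clause (k OR n) is falsified — backtrack.
So k = True.
Try h = False:
  (h OR NOT n) forces n = False.
  clause (h OR n) is falsified — backtrack.
So h = True.
Set c = True.
  then (NOT c OR g OR p) forces p = True.
Set q = True.
Set n = False.
Set s = False.
All clauses satisfied.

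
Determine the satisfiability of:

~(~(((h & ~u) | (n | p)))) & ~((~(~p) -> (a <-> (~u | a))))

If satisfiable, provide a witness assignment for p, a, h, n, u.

p=T; a=F; h=F; n=T; u=F

  ~(~(((h & ~u) | (n | p)))) = True
    ~(((h & ~u) | (n | p))) = False
      (h & ~u) | (n | p) = True
        h & ~u = False
          ~u = True
        n | p = True
  ~((~(~p) -> (a <-> (~u | a)))) = True
    ~(~p) -> (a <-> (~u | a)) = False
      ~(~p) = True
        ~p = False
      a <-> (~u | a) = False
        ~u | a = True
          ~u = True
Both conjuncts True, so the formula holds.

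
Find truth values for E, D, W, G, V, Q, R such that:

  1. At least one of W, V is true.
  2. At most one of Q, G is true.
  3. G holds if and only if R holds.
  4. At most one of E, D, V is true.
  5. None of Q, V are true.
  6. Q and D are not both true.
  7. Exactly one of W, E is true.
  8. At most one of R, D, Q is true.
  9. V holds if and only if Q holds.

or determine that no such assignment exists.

E = False, D = True, W = True, G = False, V = False, Q = False, R = False

  (1) {W, V}: 1 true — at least one ✓
  (2) {Q, G}: 0 true — at most one ✓
  (3) G=F, R=F — same ✓
  (4) {E, D, V}: 1 true — at most one ✓
  (5) {Q, V}: 0 true — none ✓
  (6) Q=F, D=T — not both ✓
  (7) {W, E}: 1 true — exactly one ✓
  (8) {R, D, Q}: 1 true — at most one ✓
  (9) V=F, Q=F — same ✓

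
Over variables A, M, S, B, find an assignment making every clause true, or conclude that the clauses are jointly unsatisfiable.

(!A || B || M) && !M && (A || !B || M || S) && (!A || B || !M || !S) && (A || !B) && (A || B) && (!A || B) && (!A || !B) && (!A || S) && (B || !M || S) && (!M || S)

Case A = True:
  (!M) forces M = False.
  (!A || B || M) forces B = True.
  Clause (!A || !B) is falsified — contradiction.
Case A = False:
  (!M) forces M = False.
  (A || !B) forces B = False.
  Clause (A || B) is falsified — contradiction.
Both cases fail, so the formula is unsatisfiable.

UNSATISFIABLE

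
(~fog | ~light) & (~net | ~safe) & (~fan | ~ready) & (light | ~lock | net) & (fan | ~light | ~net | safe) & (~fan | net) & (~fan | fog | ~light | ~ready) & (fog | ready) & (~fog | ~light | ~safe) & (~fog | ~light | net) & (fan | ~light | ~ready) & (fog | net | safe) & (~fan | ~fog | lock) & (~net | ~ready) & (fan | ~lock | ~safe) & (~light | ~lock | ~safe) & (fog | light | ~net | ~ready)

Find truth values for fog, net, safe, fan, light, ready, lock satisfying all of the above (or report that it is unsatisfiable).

fog: False, net: False, safe: True, fan: False, light: False, ready: True, lock: False

Set fog = False.
  then (fog | ready) forces ready = True.
  then (~net | ~ready) forces net = False.
  then (~fan | ~ready) forces fan = False.
  then (fan | ~light | ~ready) forces light = False.
  then (fog | net | safe) forces safe = True.
  then (fan | ~lock | ~safe) forces lock = False.
All clauses satisfied.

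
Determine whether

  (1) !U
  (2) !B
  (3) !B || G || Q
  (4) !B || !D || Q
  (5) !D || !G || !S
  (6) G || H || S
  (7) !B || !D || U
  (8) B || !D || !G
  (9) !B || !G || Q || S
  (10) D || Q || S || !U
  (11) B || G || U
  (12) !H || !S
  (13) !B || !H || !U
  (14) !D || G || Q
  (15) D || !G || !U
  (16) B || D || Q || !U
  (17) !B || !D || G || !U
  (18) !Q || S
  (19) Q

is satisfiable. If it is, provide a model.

Unit clause (!U) forces U = False.
Unit clause (!B) forces B = False.
In (B || G || U) only G is left, so G = True.
Unit clause (Q) forces Q = True.
In (B || !D || !G) only !D is left, so D = False.
In (!Q || S) only S is left, so S = True.
In (!H || !S) only !H is left, so H = False.
All clauses satisfied.

H: False, G: True, Q: True, B: False, S: True, U: False, D: False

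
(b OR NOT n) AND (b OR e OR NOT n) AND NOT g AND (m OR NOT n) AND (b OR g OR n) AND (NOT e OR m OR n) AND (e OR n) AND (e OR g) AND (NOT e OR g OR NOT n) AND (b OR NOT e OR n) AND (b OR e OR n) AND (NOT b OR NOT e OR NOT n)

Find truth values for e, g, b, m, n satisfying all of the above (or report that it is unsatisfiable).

e: True; g: False; b: True; m: True; n: False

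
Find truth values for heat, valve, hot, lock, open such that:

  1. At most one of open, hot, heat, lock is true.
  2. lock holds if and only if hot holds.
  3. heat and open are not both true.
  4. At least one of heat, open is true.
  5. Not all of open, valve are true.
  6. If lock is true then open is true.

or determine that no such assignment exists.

heat = True, valve = True, hot = False, lock = False, open = False

  (1) {open, hot, heat, lock}: 1 true — at most one ✓
  (2) lock=F, hot=F — same ✓
  (3) heat=T, open=F — not both ✓
  (4) {heat, open}: 1 true — at least one ✓
  (5) {open, valve}: 1/2 true — not all ✓
  (6) lock=F ⇒ open: vacuous ✓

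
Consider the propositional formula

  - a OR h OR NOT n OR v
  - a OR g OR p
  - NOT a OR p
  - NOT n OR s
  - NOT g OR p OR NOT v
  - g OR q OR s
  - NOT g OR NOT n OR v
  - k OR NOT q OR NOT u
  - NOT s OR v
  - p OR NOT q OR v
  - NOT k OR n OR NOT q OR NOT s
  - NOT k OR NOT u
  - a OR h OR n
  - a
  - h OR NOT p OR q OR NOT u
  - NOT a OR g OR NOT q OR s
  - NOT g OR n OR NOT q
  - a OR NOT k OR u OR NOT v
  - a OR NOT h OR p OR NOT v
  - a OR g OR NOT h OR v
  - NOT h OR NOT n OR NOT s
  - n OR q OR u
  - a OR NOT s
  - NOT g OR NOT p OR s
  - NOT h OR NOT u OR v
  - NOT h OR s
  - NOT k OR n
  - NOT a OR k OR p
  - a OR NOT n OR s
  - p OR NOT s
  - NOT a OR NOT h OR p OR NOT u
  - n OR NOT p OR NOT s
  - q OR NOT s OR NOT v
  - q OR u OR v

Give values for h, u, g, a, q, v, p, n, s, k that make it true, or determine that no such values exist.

h: False; u: False; g: True; a: True; q: True; v: True; p: True; n: True; s: True; k: False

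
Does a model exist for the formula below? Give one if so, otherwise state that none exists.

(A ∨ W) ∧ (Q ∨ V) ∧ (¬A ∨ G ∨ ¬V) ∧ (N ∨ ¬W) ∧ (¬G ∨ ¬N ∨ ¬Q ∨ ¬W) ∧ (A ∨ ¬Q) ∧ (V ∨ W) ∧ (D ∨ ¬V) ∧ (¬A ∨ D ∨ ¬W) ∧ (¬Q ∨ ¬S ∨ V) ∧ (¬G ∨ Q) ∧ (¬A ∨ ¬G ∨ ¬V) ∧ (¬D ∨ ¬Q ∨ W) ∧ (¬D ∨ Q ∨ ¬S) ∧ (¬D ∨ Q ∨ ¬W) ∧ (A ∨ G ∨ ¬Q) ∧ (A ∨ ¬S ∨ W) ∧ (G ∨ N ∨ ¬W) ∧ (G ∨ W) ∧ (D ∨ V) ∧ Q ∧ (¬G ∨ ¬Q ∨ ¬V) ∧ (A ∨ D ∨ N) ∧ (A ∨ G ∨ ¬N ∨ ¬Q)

N: True; D: True; S: False; W: True; A: True; G: False; V: False; Q: True

Unit clause (Q) forces Q = True.
In (A ∨ ¬Q) only A is left, so A = True.
Try N = False:
  (N ∨ ¬W) forces W = False.
  (V ∨ W) forces V = True.
  (¬A ∨ G ∨ ¬V) forces G = True.
  clause (¬A ∨ ¬G ∨ ¬V) is falsified — backtrack.
So N = True.
Set D = True.
  then (¬D ∨ ¬Q ∨ W) forces W = True.
  then (¬G ∨ ¬N ∨ ¬Q ∨ ¬W) forces G = False.
  then (¬A ∨ G ∨ ¬V) forces V = False.
  then (¬Q ∨ ¬S ∨ V) forces S = False.
All clauses satisfied.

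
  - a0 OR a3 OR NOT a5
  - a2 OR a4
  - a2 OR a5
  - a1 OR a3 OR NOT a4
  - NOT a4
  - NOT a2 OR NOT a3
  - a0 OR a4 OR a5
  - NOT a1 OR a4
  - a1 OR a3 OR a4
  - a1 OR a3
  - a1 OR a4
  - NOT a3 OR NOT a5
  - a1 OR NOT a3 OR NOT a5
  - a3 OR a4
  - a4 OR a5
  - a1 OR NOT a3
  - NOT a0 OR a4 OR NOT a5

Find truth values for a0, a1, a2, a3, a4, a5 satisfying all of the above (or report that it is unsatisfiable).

Unsatisfiable

Case a1 = True:
  (NOT a4) forces a4 = False.
  Clause (NOT a1 OR a4) is falsified — contradiction.
Case a1 = False:
  (NOT a4) forces a4 = False.
  Clause (a1 OR a4) is falsified — contradiction.
Both cases fail, so the formula is unsatisfiable.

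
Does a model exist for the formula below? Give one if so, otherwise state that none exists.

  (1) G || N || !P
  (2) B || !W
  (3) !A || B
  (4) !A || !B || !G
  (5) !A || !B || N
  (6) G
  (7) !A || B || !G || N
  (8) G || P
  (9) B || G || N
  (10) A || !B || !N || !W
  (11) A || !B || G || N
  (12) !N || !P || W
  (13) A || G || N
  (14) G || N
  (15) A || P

N: False, B: True, A: False, G: True, W: True, P: True

Unit clause (G) forces G = True.
Set N = False.
Set B = True.
  then (!A || !B || !G) forces A = False.
  then (A || P) forces P = True.
Set W = True.
All clauses satisfied.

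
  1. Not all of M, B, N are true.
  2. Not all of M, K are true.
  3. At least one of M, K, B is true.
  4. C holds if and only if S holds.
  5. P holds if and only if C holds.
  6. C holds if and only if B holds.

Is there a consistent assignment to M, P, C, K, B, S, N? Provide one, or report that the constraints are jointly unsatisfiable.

M=F, P=F, C=F, K=T, B=F, S=F, N=T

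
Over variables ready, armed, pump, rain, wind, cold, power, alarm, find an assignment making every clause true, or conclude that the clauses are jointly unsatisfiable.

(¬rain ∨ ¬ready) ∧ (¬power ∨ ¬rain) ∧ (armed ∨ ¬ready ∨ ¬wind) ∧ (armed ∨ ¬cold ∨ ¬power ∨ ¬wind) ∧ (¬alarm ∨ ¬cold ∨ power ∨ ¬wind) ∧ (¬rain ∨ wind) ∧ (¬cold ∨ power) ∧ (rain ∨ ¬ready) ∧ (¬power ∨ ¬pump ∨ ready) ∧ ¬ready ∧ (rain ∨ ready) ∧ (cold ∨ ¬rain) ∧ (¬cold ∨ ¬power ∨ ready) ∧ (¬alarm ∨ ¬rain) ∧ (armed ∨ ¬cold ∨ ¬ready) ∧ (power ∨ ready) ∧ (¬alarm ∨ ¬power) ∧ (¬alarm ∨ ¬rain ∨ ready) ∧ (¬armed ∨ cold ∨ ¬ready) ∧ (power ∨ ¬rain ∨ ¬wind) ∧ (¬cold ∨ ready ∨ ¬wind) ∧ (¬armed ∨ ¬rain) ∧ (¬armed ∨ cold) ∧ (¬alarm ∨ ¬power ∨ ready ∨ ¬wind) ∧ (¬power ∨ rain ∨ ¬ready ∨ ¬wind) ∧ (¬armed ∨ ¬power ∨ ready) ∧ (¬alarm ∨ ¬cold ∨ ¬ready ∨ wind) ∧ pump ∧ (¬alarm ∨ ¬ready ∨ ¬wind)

UNSATISFIABLE

Case ready = True:
  Clause (¬ready) is falsified — contradiction.
Case ready = False:
  (rain ∨ ready) forces rain = True.
  (¬power ∨ ¬rain) forces power = False.
  Clause (power ∨ ready) is falsified — contradiction.
Both cases fail, so the formula is unsatisfiable.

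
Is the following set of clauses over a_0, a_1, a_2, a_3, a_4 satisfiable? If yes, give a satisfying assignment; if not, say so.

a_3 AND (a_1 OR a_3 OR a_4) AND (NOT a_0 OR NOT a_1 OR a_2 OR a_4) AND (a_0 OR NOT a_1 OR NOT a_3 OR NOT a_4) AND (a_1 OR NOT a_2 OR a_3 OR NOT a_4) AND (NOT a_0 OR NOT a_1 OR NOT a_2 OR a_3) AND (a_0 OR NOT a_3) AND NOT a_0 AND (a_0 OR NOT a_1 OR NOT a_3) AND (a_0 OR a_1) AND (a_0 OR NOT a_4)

Case a_0 = True:
  Clause (NOT a_0) is falsified — contradiction.
Case a_0 = False:
  (a_3) forces a_3 = True.
  Clause (a_0 OR NOT a_3) is falsified — contradiction.
Both cases fail, so the formula is unsatisfiable.

The formula is unsatisfiable.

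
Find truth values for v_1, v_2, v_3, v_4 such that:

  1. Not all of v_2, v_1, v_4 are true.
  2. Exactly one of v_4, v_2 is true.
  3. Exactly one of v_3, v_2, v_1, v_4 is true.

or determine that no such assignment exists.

v_1 = False, v_2 = False, v_3 = False, v_4 = True

  (1) {v_2, v_1, v_4}: 1/3 true — not all ✓
  (2) {v_4, v_2}: 1 true — exactly one ✓
  (3) {v_3, v_2, v_1, v_4}: 1 true — exactly one ✓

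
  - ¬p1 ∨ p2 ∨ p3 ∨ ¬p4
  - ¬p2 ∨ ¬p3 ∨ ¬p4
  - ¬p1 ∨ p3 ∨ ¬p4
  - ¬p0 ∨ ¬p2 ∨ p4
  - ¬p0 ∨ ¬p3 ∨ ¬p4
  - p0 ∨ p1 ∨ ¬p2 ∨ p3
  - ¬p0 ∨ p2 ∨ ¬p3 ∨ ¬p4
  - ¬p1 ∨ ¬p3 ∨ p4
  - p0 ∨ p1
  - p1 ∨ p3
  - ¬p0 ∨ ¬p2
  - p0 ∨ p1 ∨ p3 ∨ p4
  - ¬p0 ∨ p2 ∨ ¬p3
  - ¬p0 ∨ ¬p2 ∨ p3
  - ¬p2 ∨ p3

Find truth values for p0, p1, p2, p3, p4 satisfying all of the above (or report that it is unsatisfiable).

Set p0 = False.
  then (p0 ∨ p1) forces p1 = True.
Set p2 = False.
Set p3 = False.
  then (¬p1 ∨ p2 ∨ p3 ∨ ¬p4) forces p4 = False.
All clauses satisfied.

p0 = False, p1 = True, p2 = False, p3 = False, p4 = False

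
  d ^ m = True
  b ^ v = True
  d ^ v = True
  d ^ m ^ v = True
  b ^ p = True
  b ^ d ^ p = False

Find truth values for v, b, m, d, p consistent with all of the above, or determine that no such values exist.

v = False, b = True, m = False, d = True, p = False

d ^ m = T ^ F = True ✓
b ^ v = T ^ F = True ✓
d ^ v = T ^ F = True ✓
d ^ m ^ v = T ^ F ^ F = True ✓
b ^ p = T ^ F = True ✓
b ^ d ^ p = T ^ T ^ F = False ✓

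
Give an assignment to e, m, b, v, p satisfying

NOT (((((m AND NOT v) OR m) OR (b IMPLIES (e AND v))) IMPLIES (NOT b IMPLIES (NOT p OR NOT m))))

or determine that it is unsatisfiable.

e = True, m = True, b = False, v = True, p = True

  NOT (((((m AND NOT v) OR m) OR (b IMPLIES (e AND v))) IMPLIES (NOT b IMPLIES (NOT p OR NOT m)))) = True
    (((m AND NOT v) OR m) OR (b IMPLIES (e AND v))) IMPLIES (NOT b IMPLIES (NOT p OR NOT m)) = False
      ((m AND NOT v) OR m) OR (b IMPLIES (e AND v)) = True
        (m AND NOT v) OR m = True
          m AND NOT v = False
            NOT v = False
        b IMPLIES (e AND v) = True
          e AND v = True
      NOT b IMPLIES (NOT p OR NOT m) = False
        NOT b = True
        NOT p OR NOT m = False
          NOT p = False
          NOT m = False
The formula evaluates to True.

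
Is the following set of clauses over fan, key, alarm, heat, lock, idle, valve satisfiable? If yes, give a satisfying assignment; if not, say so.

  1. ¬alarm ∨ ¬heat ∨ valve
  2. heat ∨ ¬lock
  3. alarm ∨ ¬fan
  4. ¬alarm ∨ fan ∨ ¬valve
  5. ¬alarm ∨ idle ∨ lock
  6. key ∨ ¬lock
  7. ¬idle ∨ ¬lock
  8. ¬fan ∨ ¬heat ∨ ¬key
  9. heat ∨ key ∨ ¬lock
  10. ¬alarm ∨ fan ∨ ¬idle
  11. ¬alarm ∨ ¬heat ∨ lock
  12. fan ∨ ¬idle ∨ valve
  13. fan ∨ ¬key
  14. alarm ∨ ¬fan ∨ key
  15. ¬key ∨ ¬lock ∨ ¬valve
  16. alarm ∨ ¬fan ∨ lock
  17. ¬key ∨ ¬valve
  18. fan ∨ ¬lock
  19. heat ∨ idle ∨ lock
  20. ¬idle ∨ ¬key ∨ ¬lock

fan: False; key: False; alarm: False; heat: True; lock: False; idle: False; valve: True

Set fan = False.
  then (fan ∨ ¬key) forces key = False.
  then (fan ∨ ¬lock) forces lock = False.
Try alarm = True:
  (¬alarm ∨ fan ∨ ¬valve) forces valve = False.
  (¬alarm ∨ ¬heat ∨ valve) forces heat = False.
  (¬alarm ∨ idle ∨ lock) forces idle = True.
  clause (¬alarm ∨ fan ∨ ¬idle) is falsified — backtrack.
So alarm = False.
Set heat = True.
Set idle = False.
Set valve = True.
All clauses satisfied.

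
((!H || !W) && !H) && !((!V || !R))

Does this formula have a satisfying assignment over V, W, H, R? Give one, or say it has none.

V = True; W = False; H = False; R = True

  (!H || !W) && !H = True
    !H || !W = True
      !H = True
      !W = True
    !H = True
  !((!V || !R)) = True
    !V || !R = False
      !V = False
      !R = False
Both conjuncts True, so the formula holds.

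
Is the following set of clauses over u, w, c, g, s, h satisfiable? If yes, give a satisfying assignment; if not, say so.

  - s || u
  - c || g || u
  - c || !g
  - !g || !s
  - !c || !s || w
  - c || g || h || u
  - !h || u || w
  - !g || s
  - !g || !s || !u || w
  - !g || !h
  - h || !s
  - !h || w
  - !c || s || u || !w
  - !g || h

u: True; w: True; c: True; g: False; s: False; h: False

Set u = True.
Set w = True.
Set c = True.
Try g = True:
  (!g || !s) forces s = False.
  clause (!g || s) is falsified — backtrack.
So g = False.
Set s = False.
Set h = False.
All clauses satisfied.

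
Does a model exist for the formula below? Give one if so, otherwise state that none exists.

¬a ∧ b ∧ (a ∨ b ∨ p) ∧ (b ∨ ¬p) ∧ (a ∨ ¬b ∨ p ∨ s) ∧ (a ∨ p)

Unit clause (¬a) forces a = False.
Unit clause (b) forces b = True.
In (a ∨ p) only p is left, so p = True.
Set s = False.
All clauses satisfied.

a: False, b: True, s: False, p: True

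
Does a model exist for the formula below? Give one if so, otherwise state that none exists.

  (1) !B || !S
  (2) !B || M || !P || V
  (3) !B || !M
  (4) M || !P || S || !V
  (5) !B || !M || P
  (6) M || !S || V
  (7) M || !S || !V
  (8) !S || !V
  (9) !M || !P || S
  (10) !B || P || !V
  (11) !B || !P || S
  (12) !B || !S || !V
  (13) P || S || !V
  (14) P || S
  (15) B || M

V = False, B = False, S = True, M = True, P = True

Try V = True:
  (!S || !V) forces S = False.
  (P || S || !V) forces P = True.
  (M || !P || S || !V) forces M = True.
  clause (!M || !P || S) is falsified — backtrack.
So V = False.
Set B = False.
  then (B || M) forces M = True.
Set S = True.
Set P = True.
All clauses satisfied.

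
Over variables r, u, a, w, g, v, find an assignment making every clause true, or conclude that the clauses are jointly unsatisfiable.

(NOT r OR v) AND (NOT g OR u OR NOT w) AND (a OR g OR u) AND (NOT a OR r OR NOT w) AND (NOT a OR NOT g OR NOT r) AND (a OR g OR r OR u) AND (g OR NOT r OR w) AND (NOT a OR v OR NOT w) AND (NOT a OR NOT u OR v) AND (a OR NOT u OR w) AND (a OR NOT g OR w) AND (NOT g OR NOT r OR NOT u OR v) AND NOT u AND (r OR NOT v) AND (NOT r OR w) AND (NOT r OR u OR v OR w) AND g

r = False; u = False; a = True; w = False; g = True; v = False

Unit clause (NOT u) forces u = False.
Unit clause (g) forces g = True.
In (NOT g OR u OR NOT w) only NOT w is left, so w = False.
In (a OR NOT g OR w) only a is left, so a = True.
In (NOT r OR w) only NOT r is left, so r = False.
In (r OR NOT v) only NOT v is left, so v = False.
All clauses satisfied.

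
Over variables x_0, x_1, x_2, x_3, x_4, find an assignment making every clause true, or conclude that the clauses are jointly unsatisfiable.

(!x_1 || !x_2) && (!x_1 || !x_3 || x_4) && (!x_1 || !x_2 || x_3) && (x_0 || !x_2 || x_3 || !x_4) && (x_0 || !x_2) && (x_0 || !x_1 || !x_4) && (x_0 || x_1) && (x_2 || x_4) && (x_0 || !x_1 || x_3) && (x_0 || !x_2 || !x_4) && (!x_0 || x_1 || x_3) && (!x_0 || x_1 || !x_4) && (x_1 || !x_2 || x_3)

x_0 = True, x_1 = True, x_2 = False, x_3 = True, x_4 = True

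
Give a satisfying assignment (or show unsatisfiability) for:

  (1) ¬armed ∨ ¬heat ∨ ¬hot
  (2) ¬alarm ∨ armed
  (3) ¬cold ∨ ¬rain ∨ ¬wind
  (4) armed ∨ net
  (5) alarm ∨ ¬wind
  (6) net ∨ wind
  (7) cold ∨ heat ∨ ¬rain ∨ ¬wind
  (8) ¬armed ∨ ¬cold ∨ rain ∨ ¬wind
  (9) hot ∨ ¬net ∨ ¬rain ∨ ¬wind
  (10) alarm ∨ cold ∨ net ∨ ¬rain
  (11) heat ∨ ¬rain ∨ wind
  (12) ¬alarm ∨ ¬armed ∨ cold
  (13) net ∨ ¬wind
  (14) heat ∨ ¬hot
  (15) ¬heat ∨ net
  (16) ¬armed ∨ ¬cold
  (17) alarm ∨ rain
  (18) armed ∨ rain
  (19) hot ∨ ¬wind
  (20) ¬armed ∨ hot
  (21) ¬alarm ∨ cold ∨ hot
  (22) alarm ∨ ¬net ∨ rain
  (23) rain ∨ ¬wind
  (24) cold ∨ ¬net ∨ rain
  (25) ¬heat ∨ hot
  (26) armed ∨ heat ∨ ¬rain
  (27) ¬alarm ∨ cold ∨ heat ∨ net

Set hot = True.
  then (heat ∨ ¬hot) forces heat = True.
  then (¬heat ∨ net) forces net = True.
  then (¬armed ∨ ¬heat ∨ ¬hot) forces armed = False.
  then (¬alarm ∨ armed) forces alarm = False.
  then (alarm ∨ ¬wind) forces wind = False.
  then (alarm ∨ rain) forces rain = True.
Set cold = False.
All clauses satisfied.

hot: True, alarm: False, armed: False, wind: False, heat: True, cold: False, rain: True, net: True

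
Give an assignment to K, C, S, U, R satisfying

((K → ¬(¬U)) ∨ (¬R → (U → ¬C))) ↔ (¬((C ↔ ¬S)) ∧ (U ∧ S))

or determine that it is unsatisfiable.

K=F; C=T; S=T; U=T; R=F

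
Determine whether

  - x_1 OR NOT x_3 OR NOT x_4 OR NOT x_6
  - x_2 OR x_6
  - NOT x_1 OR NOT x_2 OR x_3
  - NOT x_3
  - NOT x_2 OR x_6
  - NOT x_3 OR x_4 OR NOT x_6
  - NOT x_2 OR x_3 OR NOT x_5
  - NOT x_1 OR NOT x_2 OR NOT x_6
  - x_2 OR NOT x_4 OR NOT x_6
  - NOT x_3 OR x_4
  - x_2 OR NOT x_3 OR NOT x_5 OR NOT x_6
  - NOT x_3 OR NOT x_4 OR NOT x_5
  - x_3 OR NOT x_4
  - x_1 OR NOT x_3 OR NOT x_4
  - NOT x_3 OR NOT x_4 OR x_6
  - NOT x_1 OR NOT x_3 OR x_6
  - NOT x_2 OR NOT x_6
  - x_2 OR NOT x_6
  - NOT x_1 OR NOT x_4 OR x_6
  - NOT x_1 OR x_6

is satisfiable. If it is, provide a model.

The formula is unsatisfiable.

Case x_2 = True:
  (NOT x_3) forces x_3 = False.
  (NOT x_1 OR NOT x_2 OR x_3) forces x_1 = False.
  (NOT x_2 OR x_6) forces x_6 = True.
  Clause (NOT x_2 OR NOT x_6) is falsified — contradiction.
Case x_2 = False:
  (x_2 OR x_6) forces x_6 = True.
  Clause (x_2 OR NOT x_6) is falsified — contradiction.
Both cases fail, so the formula is unsatisfiable.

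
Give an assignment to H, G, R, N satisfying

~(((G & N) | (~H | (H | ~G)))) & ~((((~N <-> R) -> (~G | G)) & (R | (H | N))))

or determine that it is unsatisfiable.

The conjunct ~(((G & N) | (~H | (H | ~G)))) is unsatisfiable on its own:
  H=F, G=F, N=F: evaluates to False.
  H=F, G=F, N=T: evaluates to False.
  H=F, G=T, N=F: evaluates to False.
  H=F, G=T, N=T: evaluates to False.
  H=T, G=F, N=F: evaluates to False.
  H=T, G=F, N=T: evaluates to False.
  H=T, G=T, N=F: evaluates to False.
  H=T, G=T, N=T: evaluates to False.
So the whole conjunction is unsatisfiable.

The formula is unsatisfiable.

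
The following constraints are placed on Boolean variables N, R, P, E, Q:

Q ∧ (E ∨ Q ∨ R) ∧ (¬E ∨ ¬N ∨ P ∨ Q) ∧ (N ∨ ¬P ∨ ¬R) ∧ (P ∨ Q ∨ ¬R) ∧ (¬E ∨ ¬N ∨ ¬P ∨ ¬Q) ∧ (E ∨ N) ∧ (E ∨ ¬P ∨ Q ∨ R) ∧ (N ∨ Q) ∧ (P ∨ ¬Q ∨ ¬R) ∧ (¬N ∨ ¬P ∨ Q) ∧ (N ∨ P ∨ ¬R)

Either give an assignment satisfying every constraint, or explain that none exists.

N = True; R = False; P = True; E = False; Q = True

Unit clause (Q) forces Q = True.
Set N = True.
Set R = False.
Set P = True.
  then (¬E ∨ ¬N ∨ ¬P ∨ ¬Q) forces E = False.
All clauses satisfied.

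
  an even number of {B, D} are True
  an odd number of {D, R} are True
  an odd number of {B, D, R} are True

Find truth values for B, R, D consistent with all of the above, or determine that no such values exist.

B = False, R = True, D = False

{B, D}: 0 true → even ✓
{D, R}: 1 true → odd ✓
{B, D, R}: 1 true → odd ✓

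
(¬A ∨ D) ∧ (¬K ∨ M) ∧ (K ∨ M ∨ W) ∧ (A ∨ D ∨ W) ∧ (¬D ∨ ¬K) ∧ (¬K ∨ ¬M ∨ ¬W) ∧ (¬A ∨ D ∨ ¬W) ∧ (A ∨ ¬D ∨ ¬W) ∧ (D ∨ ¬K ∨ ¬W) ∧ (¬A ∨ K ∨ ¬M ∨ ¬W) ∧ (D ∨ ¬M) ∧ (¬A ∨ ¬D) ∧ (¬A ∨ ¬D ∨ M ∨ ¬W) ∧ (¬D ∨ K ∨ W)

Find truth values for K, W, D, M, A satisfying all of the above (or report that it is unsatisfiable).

Set K = False.
Try W = False:
  (K ∨ M ∨ W) forces M = True.
  (D ∨ ¬M) forces D = True.
  clause (¬D ∨ K ∨ W) is falsified — backtrack.
So W = True.
Set D = False.
  then (¬A ∨ D) forces A = False.
  then (D ∨ ¬M) forces M = False.
All clauses satisfied.

K = False, W = True, D = False, M = False, A = False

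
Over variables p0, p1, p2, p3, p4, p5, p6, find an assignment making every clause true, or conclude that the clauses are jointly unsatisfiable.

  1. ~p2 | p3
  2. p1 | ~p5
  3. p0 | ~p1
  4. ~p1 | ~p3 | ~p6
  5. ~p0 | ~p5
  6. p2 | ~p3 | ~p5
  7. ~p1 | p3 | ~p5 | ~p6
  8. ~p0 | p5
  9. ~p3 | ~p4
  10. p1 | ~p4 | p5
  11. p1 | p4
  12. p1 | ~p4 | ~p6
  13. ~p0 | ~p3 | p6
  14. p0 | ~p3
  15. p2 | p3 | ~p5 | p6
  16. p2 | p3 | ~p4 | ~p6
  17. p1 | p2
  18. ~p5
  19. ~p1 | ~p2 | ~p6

Case p5 = True:
  Clause (~p5) is falsified — contradiction.
Case p5 = False:
  (~p0 | p5) forces p0 = False.
  (p0 | ~p1) forces p1 = False.
  (p1 | ~p4 | p5) forces p4 = False.
  Clause (p1 | p4) is falsified — contradiction.
Both cases fail, so the formula is unsatisfiable.

Unsatisfiable — no assignment works.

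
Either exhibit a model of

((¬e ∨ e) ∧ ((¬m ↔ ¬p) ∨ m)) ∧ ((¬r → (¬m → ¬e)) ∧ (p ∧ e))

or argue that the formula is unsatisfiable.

r = True, e = True, p = True, m = True

  (¬e ∨ e) ∧ ((¬m ↔ ¬p) ∨ m) = True
    ¬e ∨ e = True
      ¬e = False
    (¬m ↔ ¬p) ∨ m = True
      ¬m ↔ ¬p = True
        ¬m = False
        ¬p = False
  (¬r → (¬m → ¬e)) ∧ (p ∧ e) = True
    ¬r → (¬m → ¬e) = True
      ¬r = False
      ¬m → ¬e = True
        ¬m = False
        ¬e = False
    p ∧ e = True
Both conjuncts True, so the formula holds.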